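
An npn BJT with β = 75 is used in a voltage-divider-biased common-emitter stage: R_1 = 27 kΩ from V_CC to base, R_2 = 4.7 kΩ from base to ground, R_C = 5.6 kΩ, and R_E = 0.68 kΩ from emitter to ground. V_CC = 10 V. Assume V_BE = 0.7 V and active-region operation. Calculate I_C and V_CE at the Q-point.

I_C ≈ 1.1 mA, V_CE ≈ 3.4 V

Thevenize the base divider: V_Th = V_CC·R_2/(R_1+R_2) = 10×4.7/31.7 = 1.48 V, R_Th = R_1‖R_2 = 4 kΩ.
Base-emitter loop: V_Th = I_B·R_Th + V_BE + (β+1)I_B·R_E, so I_B = (1.48 − 0.7) / (4 + 76×0.68) = 0.0141 mA.
I_C = β·I_B = 75×0.0141 = 1.05 mA, and I_E = (β+1)I_B = 1.07 mA.
V_CE = V_CC − I_C·R_C − I_E·R_E = 10 − 1.05×5.6 − 1.07×0.68 = 3.37 V.
V_CE = 3.37 V > 0.2 V confirms active-region operation.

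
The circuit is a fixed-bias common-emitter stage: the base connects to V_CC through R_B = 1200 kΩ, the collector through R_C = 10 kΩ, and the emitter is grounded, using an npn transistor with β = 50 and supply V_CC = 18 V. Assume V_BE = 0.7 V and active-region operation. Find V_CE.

V_CE ≈ 11 V

Base loop: V_CC = I_B·R_B + V_BE, so I_B = (18 − 0.7)/1200 kΩ = 0.0144 mA.
In the active region I_C = β·I_B = 50 × 0.0144 = 0.721 mA.
Collector loop: V_CE = V_CC − I_C·R_C = 18 − 0.721×10 = 10.8 V.
Since V_CE = 10.8 V > V_CE(sat) ≈ 0.2 V, the transistor is in the active region as assumed.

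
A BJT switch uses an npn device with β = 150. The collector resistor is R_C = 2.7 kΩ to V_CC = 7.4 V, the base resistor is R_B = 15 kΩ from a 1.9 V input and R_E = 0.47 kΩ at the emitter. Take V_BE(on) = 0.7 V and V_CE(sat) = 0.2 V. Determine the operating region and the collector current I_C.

Assume active. Base-emitter loop: I_B = (V_BB − V_BE)/(R_B + (β+1)R_E) = (1.9 − 0.7)/(15 + 151×0.47) = 0.014 mA.
I_C = β·I_B = 150×0.014 = 2.09 mA.
V_CE = V_CC − I_C·R_C − I_E·R_E = 7.4 − 2.09×2.7 − 2.11×0.47 = 0.756 V > V_CE(sat), so the active-region assumption holds.

active; I_C ≈ 2.1 mA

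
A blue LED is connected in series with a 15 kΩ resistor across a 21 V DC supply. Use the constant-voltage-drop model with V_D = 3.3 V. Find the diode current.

KVL around the loop: 21 = V_D + I·R = 3.3 + I × 15 kΩ.
So I = (21 − 3.3) / 15 kΩ = 17.7 / 15 = 1.18 mA.

I ≈ 1.2 mA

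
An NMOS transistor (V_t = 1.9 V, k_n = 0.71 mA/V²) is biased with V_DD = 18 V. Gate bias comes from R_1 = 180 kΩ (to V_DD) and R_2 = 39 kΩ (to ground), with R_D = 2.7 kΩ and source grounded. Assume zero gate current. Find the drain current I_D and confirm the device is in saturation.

I_D ≈ 0.61 mA

V_G = V_DD·R_2/(R_1+R_2) = 18×39/219 = 3.21 V. With the source grounded, V_GS = V_G = 3.21 V.
Assume saturation: I_D = (k_n/2)(V_GS − V_t)² = (0.71/2)×(3.21 − 1.9)² = 0.355×1.31² = 0.605 mA.
V_DS = V_DD − I_D·R_D = 18 − 0.605×2.7 = 16.4 V.
Saturation requires V_DS ≥ V_GS − V_t = 1.31 V; 16.4 ≥ 1.31 ✓.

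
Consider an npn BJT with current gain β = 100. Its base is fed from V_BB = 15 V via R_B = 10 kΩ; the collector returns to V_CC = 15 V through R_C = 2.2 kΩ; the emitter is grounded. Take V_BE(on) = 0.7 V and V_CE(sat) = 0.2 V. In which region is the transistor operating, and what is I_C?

Assume active: I_B = (15 − 0.7)/10 = 1.43 mA, giving I_C = β·I_B = 143 mA.
But then V_CE = 15 − 143×2.2 = -300 V < V_CE(sat) = 0.2 V — impossible in the active region.
So the transistor is saturated. With V_CE = 0.2 V, I_C = (V_CC − 0.2)/R_C = 14.8/2.2 = 6.73 mA.
Check: β·I_B = 143 mA > I_C = 6.73 mA, confirming saturation.

saturation; I_C ≈ 6.7 mA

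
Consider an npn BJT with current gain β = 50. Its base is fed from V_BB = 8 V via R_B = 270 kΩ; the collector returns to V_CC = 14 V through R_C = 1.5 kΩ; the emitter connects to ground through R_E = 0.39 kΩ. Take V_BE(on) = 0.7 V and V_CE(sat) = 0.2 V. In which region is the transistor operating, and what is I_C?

Assume active. Base-emitter loop: I_B = (V_BB − V_BE)/(R_B + (β+1)R_E) = (8 − 0.7)/(270 + 51×0.39) = 0.0252 mA.
I_C = β·I_B = 50×0.0252 = 1.26 mA.
V_CE = V_CC − I_C·R_C − I_E·R_E = 14 − 1.26×1.5 − 1.28×0.39 = 11.6 V > V_CE(sat), so the active-region assumption holds.

active; I_C ≈ 1.3 mA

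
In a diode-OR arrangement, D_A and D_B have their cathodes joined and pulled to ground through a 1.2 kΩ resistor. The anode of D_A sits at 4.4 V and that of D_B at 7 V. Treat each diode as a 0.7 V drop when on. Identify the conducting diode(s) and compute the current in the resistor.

Assume both conduct. Then node N would need to be at both 4.4−0.7 = 3.7 V and 7−0.7 = 6.3 V, which is impossible.
Assume only D_B conducts: V_N = 7 − 0.7 = 6.3 V, so I_R = 6.3/1.2 = 5.25 mA.
Check D_A: its anode-to-cathode voltage is 4.4 − 6.3 = -1.9 V < 0.7 V, so it is off. The assumption is consistent.

Only D_B conducts; I_R ≈ 5.2 mA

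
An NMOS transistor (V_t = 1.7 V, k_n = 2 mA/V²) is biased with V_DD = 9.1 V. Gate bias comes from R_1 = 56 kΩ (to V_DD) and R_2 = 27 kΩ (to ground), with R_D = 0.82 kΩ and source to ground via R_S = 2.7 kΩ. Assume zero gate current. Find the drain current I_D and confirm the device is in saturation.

I_D ≈ 0.27 mA

V_G = V_DD·R_2/(R_1+R_2) = 9.1×27/83 = 2.96 V.
Assume saturation: I_D = (k_n/2)(V_GS − V_t)² with V_GS = V_G − I_D·R_S = 2.96 − 2.7·I_D.
Substituting gives 7.29·I_D² − 7.81·I_D + 1.59 = 0, with roots I_D = 0.273 or 0.798 mA.
The root I_D = 0.798 mA gives V_GS = 0.807 V ≤ V_t, so take I_D = 0.273 mA.
Then V_GS = 2.22 V and V_DS = V_DD − I_D(R_D+R_S) = 9.1 − 0.273×3.52 = 8.14 V.
Saturation requires V_DS ≥ V_GS − V_t = 0.523 V; 8.14 ≥ 0.523 ✓.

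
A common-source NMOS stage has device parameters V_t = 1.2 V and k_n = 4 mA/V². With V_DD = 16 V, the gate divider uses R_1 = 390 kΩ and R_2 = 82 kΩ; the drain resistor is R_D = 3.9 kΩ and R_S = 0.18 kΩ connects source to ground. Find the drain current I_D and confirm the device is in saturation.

V_G = V_DD·R_2/(R_1+R_2) = 16×82/472 = 2.78 V.
Assume saturation: I_D = (k_n/2)(V_GS − V_t)² with V_GS = V_G − I_D·R_S = 2.78 − 0.18·I_D.
Substituting gives 0.0648·I_D² − 2.14·I_D + 4.99 = 0, with roots I_D = 2.53 or 30.5 mA.
The root I_D = 30.5 mA gives V_GS = -2.7 V ≤ V_t, so take I_D = 2.53 mA.
Then V_GS = 2.32 V and V_DS = V_DD − I_D(R_D+R_S) = 16 − 2.53×4.08 = 5.68 V.
Saturation requires V_DS ≥ V_GS − V_t = 1.12 V; 5.68 ≥ 1.12 ✓.

I_D ≈ 2.5 mA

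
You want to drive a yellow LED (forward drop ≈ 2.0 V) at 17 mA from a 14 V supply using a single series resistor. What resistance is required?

The resistor drops V_S − V_D = 14 − 2.0 = 12 V at 17 mA.
R = 12 V / 17 mA = 0.706 kΩ.

R ≈ 0.71 kΩ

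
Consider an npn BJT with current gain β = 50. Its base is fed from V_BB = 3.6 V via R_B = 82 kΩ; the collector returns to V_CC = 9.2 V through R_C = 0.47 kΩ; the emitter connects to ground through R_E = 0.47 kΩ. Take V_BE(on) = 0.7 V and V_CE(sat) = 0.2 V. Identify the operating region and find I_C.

active; I_C ≈ 1.4 mA

Assume active. Base-emitter loop: I_B = (V_BB − V_BE)/(R_B + (β+1)R_E) = (3.6 − 0.7)/(82 + 51×0.47) = 0.0274 mA.
I_C = β·I_B = 50×0.0274 = 1.37 mA.
V_CE = V_CC − I_C·R_C − I_E·R_E = 9.2 − 1.37×0.47 − 1.4×0.47 = 7.9 V > V_CE(sat), so the active-region assumption holds.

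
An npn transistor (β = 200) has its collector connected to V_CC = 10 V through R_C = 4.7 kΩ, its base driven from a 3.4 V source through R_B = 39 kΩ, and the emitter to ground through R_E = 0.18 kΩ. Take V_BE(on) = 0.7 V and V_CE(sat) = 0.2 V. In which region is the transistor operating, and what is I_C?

Assume active: I_B = (3.4 − 0.7)/(39 + 201×0.18) = 0.0359 mA, I_C = β·I_B = 7.18 mA.
Then V_CE = 10 − 7.18×4.7 − 7.22×0.18 = -25.1 V < 0.2 V — the active assumption fails.
Re-solve with V_CE = 0.2 V. KCL at the emitter: V_E/R_E = (V_BB−0.7−V_E)/R_B + (V_CC−0.2−V_E)/R_C, giving V_E = 0.372 V.
I_C = (V_CC − 0.2 − V_E)/R_C = (9.8 − 0.372)/4.7 = 2.01 mA.
Check: I_B = (2.7 − 0.372)/39 = 0.0597 mA, and β·I_B = 11.9 mA > I_C, confirming saturation.

saturation; I_C ≈ 2 mA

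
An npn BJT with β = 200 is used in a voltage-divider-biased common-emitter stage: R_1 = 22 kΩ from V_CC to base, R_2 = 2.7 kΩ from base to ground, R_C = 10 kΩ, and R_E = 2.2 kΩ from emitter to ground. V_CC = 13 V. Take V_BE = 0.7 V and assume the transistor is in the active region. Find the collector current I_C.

Thevenize the base divider: V_Th = V_CC·R_2/(R_1+R_2) = 13×2.7/24.7 = 1.42 V, R_Th = R_1‖R_2 = 2.4 kΩ.
Base-emitter loop: V_Th = I_B·R_Th + V_BE + (β+1)I_B·R_E, so I_B = (1.42 − 0.7) / (2.4 + 201×2.2) = 0.00162 mA.
I_C = β·I_B = 200×0.00162 = 0.324 mA, and I_E = (β+1)I_B = 0.326 mA.
V_CE = V_CC − I_C·R_C − I_E·R_E = 13 − 0.324×10 − 0.326×2.2 = 9.04 V.
V_CE = 9.04 V > 0.2 V confirms active-region operation.

I_C ≈ 0.32 mA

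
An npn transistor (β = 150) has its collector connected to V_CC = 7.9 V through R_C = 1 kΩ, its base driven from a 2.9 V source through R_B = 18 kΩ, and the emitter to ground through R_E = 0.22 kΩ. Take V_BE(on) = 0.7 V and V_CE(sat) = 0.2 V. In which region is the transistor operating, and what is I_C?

saturation; I_C ≈ 6.3 mA

Assume active: I_B = (2.9 − 0.7)/(18 + 151×0.22) = 0.043 mA, I_C = β·I_B = 6.44 mA.
Then V_CE = 7.9 − 6.44×1 − 6.49×0.22 = 0.0303 V < 0.2 V — the active assumption fails.
Re-solve with V_CE = 0.2 V. KCL at the emitter: V_E/R_E = (V_BB−0.7−V_E)/R_B + (V_CC−0.2−V_E)/R_C, giving V_E = 1.4 V.
I_C = (V_CC − 0.2 − V_E)/R_C = (7.7 − 1.4)/1 = 6.3 mA.
Check: I_B = (2.2 − 1.4)/18 = 0.0446 mA, and β·I_B = 6.7 mA > I_C, confirming saturation.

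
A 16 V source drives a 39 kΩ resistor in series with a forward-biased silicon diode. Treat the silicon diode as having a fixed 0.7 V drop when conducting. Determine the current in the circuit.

KVL around the loop: 16 = V_D + I·R = 0.7 + I × 39 kΩ.
So I = (16 − 0.7) / 39 kΩ = 15.3 / 39 = 0.392 mA.

I ≈ 0.39 mA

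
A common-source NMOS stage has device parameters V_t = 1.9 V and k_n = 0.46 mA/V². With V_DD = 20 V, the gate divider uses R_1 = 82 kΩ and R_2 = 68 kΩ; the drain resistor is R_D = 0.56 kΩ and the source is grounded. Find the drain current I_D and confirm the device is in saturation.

I_D ≈ 12 mA

V_G = V_DD·R_2/(R_1+R_2) = 20×68/150 = 9.07 V. With the source grounded, V_GS = V_G = 9.07 V.
Assume saturation: I_D = (k_n/2)(V_GS − V_t)² = (0.46/2)×(9.07 − 1.9)² = 0.23×7.17² = 11.8 mA.
V_DS = V_DD − I_D·R_D = 20 − 11.8×0.56 = 13.4 V.
Saturation requires V_DS ≥ V_GS − V_t = 7.17 V; 13.4 ≥ 7.17 ✓.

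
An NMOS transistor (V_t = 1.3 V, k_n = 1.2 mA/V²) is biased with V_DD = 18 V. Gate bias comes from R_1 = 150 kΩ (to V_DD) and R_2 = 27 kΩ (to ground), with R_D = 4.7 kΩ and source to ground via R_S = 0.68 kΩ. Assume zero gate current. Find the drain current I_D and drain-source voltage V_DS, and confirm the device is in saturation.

I_D ≈ 0.63 mA, V_DS ≈ 15 V

V_G = V_DD·R_2/(R_1+R_2) = 18×27/177 = 2.75 V.
Assume saturation: I_D = (k_n/2)(V_GS − V_t)² with V_GS = V_G − I_D·R_S = 2.75 − 0.68·I_D.
Substituting gives 0.277·I_D² − 2.18·I_D + 1.25 = 0, with roots I_D = 0.625 or 7.23 mA.
The root I_D = 7.23 mA gives V_GS = -2.17 V ≤ V_t, so take I_D = 0.625 mA.
Then V_GS = 2.32 V and V_DS = V_DD − I_D(R_D+R_S) = 18 − 0.625×5.38 = 14.6 V.
Saturation requires V_DS ≥ V_GS − V_t = 1.02 V; 14.6 ≥ 1.02 ✓.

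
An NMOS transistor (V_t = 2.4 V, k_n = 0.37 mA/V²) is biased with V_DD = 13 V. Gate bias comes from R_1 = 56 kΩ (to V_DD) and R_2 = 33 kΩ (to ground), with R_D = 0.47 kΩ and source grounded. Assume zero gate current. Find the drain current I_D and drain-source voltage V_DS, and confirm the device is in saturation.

V_G = V_DD·R_2/(R_1+R_2) = 13×33/89 = 4.82 V. With the source grounded, V_GS = V_G = 4.82 V.
Assume saturation: I_D = (k_n/2)(V_GS − V_t)² = (0.37/2)×(4.82 − 2.4)² = 0.185×2.42² = 1.08 mA.
V_DS = V_DD − I_D·R_D = 13 − 1.08×0.47 = 12.5 V.
Saturation requires V_DS ≥ V_GS − V_t = 2.42 V; 12.5 ≥ 2.42 ✓.

I_D ≈ 1.1 mA, V_DS ≈ 12 V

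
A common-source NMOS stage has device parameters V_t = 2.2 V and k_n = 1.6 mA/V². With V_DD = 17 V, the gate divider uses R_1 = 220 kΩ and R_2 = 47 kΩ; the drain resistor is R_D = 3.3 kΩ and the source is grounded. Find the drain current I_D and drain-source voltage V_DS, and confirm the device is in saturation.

I_D ≈ 0.5 mA, V_DS ≈ 15 V

V_G = V_DD·R_2/(R_1+R_2) = 17×47/267 = 2.99 V. With the source grounded, V_GS = V_G = 2.99 V.
Assume saturation: I_D = (k_n/2)(V_GS − V_t)² = (1.6/2)×(2.99 − 2.2)² = 0.8×0.793² = 0.502 mA.
V_DS = V_DD − I_D·R_D = 17 − 0.502×3.3 = 15.3 V.
Saturation requires V_DS ≥ V_GS − V_t = 0.793 V; 15.3 ≥ 0.793 ✓.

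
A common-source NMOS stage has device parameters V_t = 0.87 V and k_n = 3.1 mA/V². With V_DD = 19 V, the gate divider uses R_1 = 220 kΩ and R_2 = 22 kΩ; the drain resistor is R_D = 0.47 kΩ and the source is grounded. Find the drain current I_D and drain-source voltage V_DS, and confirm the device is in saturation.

V_G = V_DD·R_2/(R_1+R_2) = 19×22/242 = 1.73 V. With the source grounded, V_GS = V_G = 1.73 V.
Assume saturation: I_D = (k_n/2)(V_GS − V_t)² = (3.1/2)×(1.73 − 0.87)² = 1.55×0.857² = 1.14 mA.
V_DS = V_DD − I_D·R_D = 19 − 1.14×0.47 = 18.5 V.
Saturation requires V_DS ≥ V_GS − V_t = 0.857 V; 18.5 ≥ 0.857 ✓.

I_D ≈ 1.1 mA, V_DS ≈ 18 V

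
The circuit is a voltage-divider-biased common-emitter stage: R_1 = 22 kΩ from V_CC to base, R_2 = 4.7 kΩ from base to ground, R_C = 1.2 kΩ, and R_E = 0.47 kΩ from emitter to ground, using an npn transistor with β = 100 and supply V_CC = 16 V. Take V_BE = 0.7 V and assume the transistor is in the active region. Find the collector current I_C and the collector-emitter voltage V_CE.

Thevenize the base divider: V_Th = V_CC·R_2/(R_1+R_2) = 16×4.7/26.7 = 2.82 V, R_Th = R_1‖R_2 = 3.87 kΩ.
Base-emitter loop: V_Th = I_B·R_Th + V_BE + (β+1)I_B·R_E, so I_B = (2.82 − 0.7) / (3.87 + 101×0.47) = 0.0412 mA.
I_C = β·I_B = 100×0.0412 = 4.12 mA, and I_E = (β+1)I_B = 4.16 mA.
V_CE = V_CC − I_C·R_C − I_E·R_E = 16 − 4.12×1.2 − 4.16×0.47 = 9.1 V.
V_CE = 9.1 V > 0.2 V confirms active-region operation.

I_C ≈ 4.1 mA, V_CE ≈ 9.1 V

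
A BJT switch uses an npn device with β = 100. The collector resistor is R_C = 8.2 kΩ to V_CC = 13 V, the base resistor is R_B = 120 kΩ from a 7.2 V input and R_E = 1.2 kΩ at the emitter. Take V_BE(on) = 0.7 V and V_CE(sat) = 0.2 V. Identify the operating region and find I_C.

Assume active: I_B = (7.2 − 0.7)/(120 + 101×1.2) = 0.0269 mA, I_C = β·I_B = 2.69 mA.
Then V_CE = 13 − 2.69×8.2 − 2.72×1.2 = -12.4 V < 0.2 V — the active assumption fails.
Re-solve with V_CE = 0.2 V. KCL at the emitter: V_E/R_E = (V_BB−0.7−V_E)/R_B + (V_CC−0.2−V_E)/R_C, giving V_E = 1.68 V.
I_C = (V_CC − 0.2 − V_E)/R_C = (12.8 − 1.68)/8.2 = 1.36 mA.
Check: I_B = (6.5 − 1.68)/120 = 0.0402 mA, and β·I_B = 4.02 mA > I_C, confirming saturation.

saturation; I_C ≈ 1.4 mA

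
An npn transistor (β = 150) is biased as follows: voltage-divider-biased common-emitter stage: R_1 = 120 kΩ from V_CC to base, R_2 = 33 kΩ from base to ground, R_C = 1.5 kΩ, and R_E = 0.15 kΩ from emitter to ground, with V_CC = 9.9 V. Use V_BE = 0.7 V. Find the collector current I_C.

I_C ≈ 4.4 mA

Thevenize the base divider: V_Th = V_CC·R_2/(R_1+R_2) = 9.9×33/153 = 2.14 V, R_Th = R_1‖R_2 = 25.9 kΩ.
Base-emitter loop: V_Th = I_B·R_Th + V_BE + (β+1)I_B·R_E, so I_B = (2.14 − 0.7) / (25.9 + 151×0.15) = 0.0296 mA.
I_C = β·I_B = 150×0.0296 = 4.44 mA, and I_E = (β+1)I_B = 4.47 mA.
V_CE = V_CC − I_C·R_C − I_E·R_E = 9.9 − 4.44×1.5 − 4.47×0.15 = 2.58 V.
V_CE = 2.58 V > 0.2 V confirms active-region operation.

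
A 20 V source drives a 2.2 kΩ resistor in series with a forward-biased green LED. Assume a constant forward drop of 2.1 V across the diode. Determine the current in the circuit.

I ≈ 8.1 mA

KVL around the loop: 20 = V_D + I·R = 2.1 + I × 2.2 kΩ.
So I = (20 − 2.1) / 2.2 kΩ = 17.9 / 2.2 = 8.14 mA.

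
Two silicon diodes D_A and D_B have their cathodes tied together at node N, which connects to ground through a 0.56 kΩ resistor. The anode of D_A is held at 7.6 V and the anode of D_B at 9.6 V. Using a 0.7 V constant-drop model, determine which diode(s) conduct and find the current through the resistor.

Only D_B conducts; I_R ≈ 16 mA

Assume both conduct. Then node N would need to be at both 7.6−0.7 = 6.9 V and 9.6−0.7 = 8.9 V, which is impossible.
Assume only D_B conducts: V_N = 9.6 − 0.7 = 8.9 V, so I_R = 8.9/0.56 = 15.9 mA.
Check D_A: its anode-to-cathode voltage is 7.6 − 8.9 = -1.3 V < 0.7 V, so it is off. The assumption is consistent.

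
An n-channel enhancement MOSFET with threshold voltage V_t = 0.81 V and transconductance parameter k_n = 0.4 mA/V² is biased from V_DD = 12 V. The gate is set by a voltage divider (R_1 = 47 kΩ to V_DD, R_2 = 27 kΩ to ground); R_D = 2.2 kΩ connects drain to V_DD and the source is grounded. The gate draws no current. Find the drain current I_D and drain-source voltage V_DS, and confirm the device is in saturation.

I_D ≈ 2.5 mA, V_DS ≈ 6.4 V

V_G = V_DD·R_2/(R_1+R_2) = 12×27/74 = 4.38 V. With the source grounded, V_GS = V_G = 4.38 V.
Assume saturation: I_D = (k_n/2)(V_GS − V_t)² = (0.4/2)×(4.38 − 0.81)² = 0.2×3.57² = 2.55 mA.
V_DS = V_DD − I_D·R_D = 12 − 2.55×2.2 = 6.4 V.
Saturation requires V_DS ≥ V_GS − V_t = 3.57 V; 6.4 ≥ 3.57 ✓.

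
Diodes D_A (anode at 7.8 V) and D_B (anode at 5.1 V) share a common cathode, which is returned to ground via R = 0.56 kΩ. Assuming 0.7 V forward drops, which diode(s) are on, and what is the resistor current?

Assume both conduct. Then node N would need to be at both 7.8−0.7 = 7.1 V and 5.1−0.7 = 4.4 V, which is impossible.
Assume only D_A conducts: V_N = 7.8 − 0.7 = 7.1 V, so I_R = 7.1/0.56 = 12.7 mA.
Check D_B: its anode-to-cathode voltage is 5.1 − 7.1 = -2 V < 0.7 V, so it is off. The assumption is consistent.

Only D_A conducts; I_R ≈ 13 mA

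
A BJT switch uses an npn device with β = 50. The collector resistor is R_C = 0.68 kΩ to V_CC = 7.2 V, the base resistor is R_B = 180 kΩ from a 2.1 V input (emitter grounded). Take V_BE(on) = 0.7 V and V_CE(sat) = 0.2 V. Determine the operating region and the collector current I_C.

Assume active. Base-emitter loop: I_B = (V_BB − V_BE)/R_B = (2.1 − 0.7)/180 = 0.00778 mA.
I_C = β·I_B = 50×0.00778 = 0.389 mA.
V_CE = V_CC − I_C·R_C = 7.2 − 0.389×0.68 = 6.94 V > V_CE(sat), so the active-region assumption holds.

active; I_C ≈ 0.39 mA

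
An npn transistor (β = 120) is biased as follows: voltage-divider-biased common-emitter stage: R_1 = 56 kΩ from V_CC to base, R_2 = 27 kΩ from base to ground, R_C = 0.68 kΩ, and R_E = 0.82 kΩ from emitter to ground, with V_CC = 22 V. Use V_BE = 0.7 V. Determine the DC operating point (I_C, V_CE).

Thevenize the base divider: V_Th = V_CC·R_2/(R_1+R_2) = 22×27/83 = 7.16 V, R_Th = R_1‖R_2 = 18.2 kΩ.
Base-emitter loop: V_Th = I_B·R_Th + V_BE + (β+1)I_B·R_E, so I_B = (7.16 − 0.7) / (18.2 + 121×0.82) = 0.055 mA.
I_C = β·I_B = 120×0.055 = 6.6 mA, and I_E = (β+1)I_B = 6.65 mA.
V_CE = V_CC − I_C·R_C − I_E·R_E = 22 − 6.6×0.68 − 6.65×0.82 = 12.1 V.
V_CE = 12.1 V > 0.2 V confirms active-region operation.

I_C ≈ 6.6 mA, V_CE ≈ 12 V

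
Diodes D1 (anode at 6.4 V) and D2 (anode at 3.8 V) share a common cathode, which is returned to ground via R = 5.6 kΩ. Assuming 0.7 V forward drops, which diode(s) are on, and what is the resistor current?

Assume both conduct. Then node N would need to be at both 6.4−0.7 = 5.7 V and 3.8−0.7 = 3.1 V, which is impossible.
Assume only D1 conducts: V_N = 6.4 − 0.7 = 5.7 V, so I_R = 5.7/5.6 = 1.02 mA.
Check D2: its anode-to-cathode voltage is 3.8 − 5.7 = -1.9 V < 0.7 V, so it is off. The assumption is consistent.

Only D1 conducts; I_R ≈ 1 mA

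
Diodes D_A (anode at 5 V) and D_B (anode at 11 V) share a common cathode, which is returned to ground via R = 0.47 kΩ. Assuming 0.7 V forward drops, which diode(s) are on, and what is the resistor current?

Only D_B conducts; I_R ≈ 22 mA

Assume both conduct. Then node N would need to be at both 5−0.7 = 4.3 V and 11−0.7 = 10.3 V, which is impossible.
Assume only D_B conducts: V_N = 11 − 0.7 = 10.3 V, so I_R = 10.3/0.47 = 21.9 mA.
Check D_A: its anode-to-cathode voltage is 5 − 10.3 = -5.3 V < 0.7 V, so it is off. The assumption is consistent.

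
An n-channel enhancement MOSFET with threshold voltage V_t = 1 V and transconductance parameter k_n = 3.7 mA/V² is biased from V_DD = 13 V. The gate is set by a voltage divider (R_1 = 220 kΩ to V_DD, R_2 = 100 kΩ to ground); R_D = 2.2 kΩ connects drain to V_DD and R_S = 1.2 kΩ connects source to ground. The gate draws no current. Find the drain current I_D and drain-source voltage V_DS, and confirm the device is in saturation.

V_G = V_DD·R_2/(R_1+R_2) = 13×100/320 = 4.06 V.
Assume saturation: I_D = (k_n/2)(V_GS − V_t)² with V_GS = V_G − I_D·R_S = 4.06 − 1.2·I_D.
Substituting gives 2.66·I_D² − 14.6·I_D + 17.4 = 0, with roots I_D = 1.74 or 3.74 mA.
The root I_D = 3.74 mA gives V_GS = -0.421 V ≤ V_t, so take I_D = 1.74 mA.
Then V_GS = 1.97 V and V_DS = V_DD − I_D(R_D+R_S) = 13 − 1.74×3.4 = 7.07 V.
Saturation requires V_DS ≥ V_GS − V_t = 0.971 V; 7.07 ≥ 0.971 ✓.

I_D ≈ 1.7 mA, V_DS ≈ 7.1 V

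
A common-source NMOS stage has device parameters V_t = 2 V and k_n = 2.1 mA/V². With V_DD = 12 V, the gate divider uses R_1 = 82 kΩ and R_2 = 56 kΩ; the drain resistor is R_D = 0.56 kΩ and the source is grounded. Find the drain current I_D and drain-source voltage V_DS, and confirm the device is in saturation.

V_G = V_DD·R_2/(R_1+R_2) = 12×56/138 = 4.87 V. With the source grounded, V_GS = V_G = 4.87 V.
Assume saturation: I_D = (k_n/2)(V_GS − V_t)² = (2.1/2)×(4.87 − 2)² = 1.05×2.87² = 8.65 mA.
V_DS = V_DD − I_D·R_D = 12 − 8.65×0.56 = 7.16 V.
Saturation requires V_DS ≥ V_GS − V_t = 2.87 V; 7.16 ≥ 2.87 ✓.

I_D ≈ 8.6 mA, V_DS ≈ 7.2 V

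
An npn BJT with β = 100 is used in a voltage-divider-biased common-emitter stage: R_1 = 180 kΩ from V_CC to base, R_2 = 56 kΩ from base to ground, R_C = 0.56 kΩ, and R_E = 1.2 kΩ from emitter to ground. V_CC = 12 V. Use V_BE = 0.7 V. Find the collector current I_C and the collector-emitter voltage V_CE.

I_C ≈ 1.3 mA, V_CE ≈ 9.7 V

Thevenize the base divider: V_Th = V_CC·R_2/(R_1+R_2) = 12×56/236 = 2.85 V, R_Th = R_1‖R_2 = 42.7 kΩ.
Base-emitter loop: V_Th = I_B·R_Th + V_BE + (β+1)I_B·R_E, so I_B = (2.85 − 0.7) / (42.7 + 101×1.2) = 0.0131 mA.
I_C = β·I_B = 100×0.0131 = 1.31 mA, and I_E = (β+1)I_B = 1.32 mA.
V_CE = V_CC − I_C·R_C − I_E·R_E = 12 − 1.31×0.56 − 1.32×1.2 = 9.68 V.
V_CE = 9.68 V > 0.2 V confirms active-region operation.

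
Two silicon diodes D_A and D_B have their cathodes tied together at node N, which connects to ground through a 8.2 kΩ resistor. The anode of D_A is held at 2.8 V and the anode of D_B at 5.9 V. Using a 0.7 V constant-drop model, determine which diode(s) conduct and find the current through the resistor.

Assume both conduct. Then node N would need to be at both 2.8−0.7 = 2.1 V and 5.9−0.7 = 5.2 V, which is impossible.
Assume only D_B conducts: V_N = 5.9 − 0.7 = 5.2 V, so I_R = 5.2/8.2 = 0.634 mA.
Check D_A: its anode-to-cathode voltage is 2.8 − 5.2 = -2.4 V < 0.7 V, so it is off. The assumption is consistent.

Only D_B conducts; I_R ≈ 0.63 mA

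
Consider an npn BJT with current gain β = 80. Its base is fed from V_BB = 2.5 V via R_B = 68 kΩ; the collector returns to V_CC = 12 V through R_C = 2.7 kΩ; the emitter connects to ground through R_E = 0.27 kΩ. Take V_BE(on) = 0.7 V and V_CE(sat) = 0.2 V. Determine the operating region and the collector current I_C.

Assume active. Base-emitter loop: I_B = (V_BB − V_BE)/(R_B + (β+1)R_E) = (2.5 − 0.7)/(68 + 81×0.27) = 0.02 mA.
I_C = β·I_B = 80×0.02 = 1.6 mA.
V_CE = V_CC − I_C·R_C − I_E·R_E = 12 − 1.6×2.7 − 1.62×0.27 = 7.24 V > V_CE(sat), so the active-region assumption holds.

active; I_C ≈ 1.6 mA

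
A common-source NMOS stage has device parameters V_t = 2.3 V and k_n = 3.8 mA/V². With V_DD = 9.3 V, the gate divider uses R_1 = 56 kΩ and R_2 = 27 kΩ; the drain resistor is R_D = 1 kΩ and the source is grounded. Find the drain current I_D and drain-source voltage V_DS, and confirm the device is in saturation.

I_D ≈ 1 mA, V_DS ≈ 8.3 V

V_G = V_DD·R_2/(R_1+R_2) = 9.3×27/83 = 3.03 V. With the source grounded, V_GS = V_G = 3.03 V.
Assume saturation: I_D = (k_n/2)(V_GS − V_t)² = (3.8/2)×(3.03 − 2.3)² = 1.9×0.725² = 1 mA.
V_DS = V_DD − I_D·R_D = 9.3 − 1×1 = 8.3 V.
Saturation requires V_DS ≥ V_GS − V_t = 0.725 V; 8.3 ≥ 0.725 ✓.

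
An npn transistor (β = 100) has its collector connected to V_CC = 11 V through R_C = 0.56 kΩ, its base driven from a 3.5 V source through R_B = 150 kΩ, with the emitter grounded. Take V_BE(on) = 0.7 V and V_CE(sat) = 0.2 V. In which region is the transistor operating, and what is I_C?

active; I_C ≈ 1.9 mA

Assume active. Base-emitter loop: I_B = (V_BB − V_BE)/R_B = (3.5 − 0.7)/150 = 0.0187 mA.
I_C = β·I_B = 100×0.0187 = 1.87 mA.
V_CE = V_CC − I_C·R_C = 11 − 1.87×0.56 = 9.95 V > V_CE(sat), so the active-region assumption holds.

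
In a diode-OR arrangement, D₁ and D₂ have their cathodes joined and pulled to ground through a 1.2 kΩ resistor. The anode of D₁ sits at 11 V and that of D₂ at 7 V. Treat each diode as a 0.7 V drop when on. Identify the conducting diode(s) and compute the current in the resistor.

Assume both conduct. Then node N would need to be at both 11−0.7 = 10.3 V and 7−0.7 = 6.3 V, which is impossible.
Assume only D₁ conducts: V_N = 11 − 0.7 = 10.3 V, so I_R = 10.3/1.2 = 8.58 mA.
Check D₂: its anode-to-cathode voltage is 7 − 10.3 = -3.3 V < 0.7 V, so it is off. The assumption is consistent.

Only D₁ conducts; I_R ≈ 8.6 mA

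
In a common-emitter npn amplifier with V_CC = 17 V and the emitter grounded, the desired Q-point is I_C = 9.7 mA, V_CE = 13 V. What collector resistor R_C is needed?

Collector loop: V_CC = I_C·R_C + V_CE.
R_C = (V_CC − V_CE)/I_C = (17 − 13)/9.7 = 0.412 kΩ.

R_C ≈ 0.41 kΩ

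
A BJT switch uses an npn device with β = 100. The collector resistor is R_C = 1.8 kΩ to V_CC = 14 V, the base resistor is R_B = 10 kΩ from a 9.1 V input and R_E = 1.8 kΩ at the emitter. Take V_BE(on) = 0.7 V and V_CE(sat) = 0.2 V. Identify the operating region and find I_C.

Assume active: I_B = (9.1 − 0.7)/(10 + 101×1.8) = 0.0438 mA, I_C = β·I_B = 4.38 mA.
Then V_CE = 14 − 4.38×1.8 − 4.42×1.8 = -1.85 V < 0.2 V — the active assumption fails.
Re-solve with V_CE = 0.2 V. KCL at the emitter: V_E/R_E = (V_BB−0.7−V_E)/R_B + (V_CC−0.2−V_E)/R_C, giving V_E = 7.02 V.
I_C = (V_CC − 0.2 − V_E)/R_C = (13.8 − 7.02)/1.8 = 3.76 mA.
Check: I_B = (8.4 − 7.02)/10 = 0.138 mA, and β·I_B = 13.8 mA > I_C, confirming saturation.

saturation; I_C ≈ 3.8 mA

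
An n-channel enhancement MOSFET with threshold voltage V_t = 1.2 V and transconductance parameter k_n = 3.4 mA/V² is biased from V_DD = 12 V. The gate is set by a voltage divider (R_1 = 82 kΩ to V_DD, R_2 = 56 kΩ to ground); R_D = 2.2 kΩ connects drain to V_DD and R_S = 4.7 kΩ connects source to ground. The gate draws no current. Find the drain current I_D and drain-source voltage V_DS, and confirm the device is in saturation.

I_D ≈ 0.65 mA, V_DS ≈ 7.5 V

V_G = V_DD·R_2/(R_1+R_2) = 12×56/138 = 4.87 V.
Assume saturation: I_D = (k_n/2)(V_GS − V_t)² with V_GS = V_G − I_D·R_S = 4.87 − 4.7·I_D.
Substituting gives 37.6·I_D² − 59.6·I_D + 22.9 = 0, with roots I_D = 0.649 or 0.939 mA.
The root I_D = 0.939 mA gives V_GS = 0.457 V ≤ V_t, so take I_D = 0.649 mA.
Then V_GS = 1.82 V and V_DS = V_DD − I_D(R_D+R_S) = 12 − 0.649×6.9 = 7.52 V.
Saturation requires V_DS ≥ V_GS − V_t = 0.618 V; 7.52 ≥ 0.618 ✓.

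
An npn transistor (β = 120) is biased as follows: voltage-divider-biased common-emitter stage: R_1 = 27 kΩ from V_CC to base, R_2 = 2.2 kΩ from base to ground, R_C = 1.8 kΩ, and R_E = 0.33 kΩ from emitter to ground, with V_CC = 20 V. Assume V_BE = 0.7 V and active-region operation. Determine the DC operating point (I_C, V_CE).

Thevenize the base divider: V_Th = V_CC·R_2/(R_1+R_2) = 20×2.2/29.2 = 1.51 V, R_Th = R_1‖R_2 = 2.03 kΩ.
Base-emitter loop: V_Th = I_B·R_Th + V_BE + (β+1)I_B·R_E, so I_B = (1.51 − 0.7) / (2.03 + 121×0.33) = 0.0192 mA.
I_C = β·I_B = 120×0.0192 = 2.31 mA, and I_E = (β+1)I_B = 2.33 mA.
V_CE = V_CC − I_C·R_C − I_E·R_E = 20 − 2.31×1.8 − 2.33×0.33 = 15.1 V.
V_CE = 15.1 V > 0.2 V confirms active-region operation.

I_C ≈ 2.3 mA, V_CE ≈ 15 V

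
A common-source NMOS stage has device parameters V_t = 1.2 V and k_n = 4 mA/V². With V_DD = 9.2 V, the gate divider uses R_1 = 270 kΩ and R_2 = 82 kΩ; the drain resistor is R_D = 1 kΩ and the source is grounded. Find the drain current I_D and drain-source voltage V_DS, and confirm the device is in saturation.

V_G = V_DD·R_2/(R_1+R_2) = 9.2×82/352 = 2.14 V. With the source grounded, V_GS = V_G = 2.14 V.
Assume saturation: I_D = (k_n/2)(V_GS − V_t)² = (4/2)×(2.14 − 1.2)² = 2×0.943² = 1.78 mA.
V_DS = V_DD − I_D·R_D = 9.2 − 1.78×1 = 7.42 V.
Saturation requires V_DS ≥ V_GS − V_t = 0.943 V; 7.42 ≥ 0.943 ✓.

I_D ≈ 1.8 mA, V_DS ≈ 7.4 V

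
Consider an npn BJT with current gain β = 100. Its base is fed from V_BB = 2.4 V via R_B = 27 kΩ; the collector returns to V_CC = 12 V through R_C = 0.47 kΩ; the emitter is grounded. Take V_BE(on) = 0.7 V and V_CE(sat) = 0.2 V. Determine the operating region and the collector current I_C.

Assume active. Base-emitter loop: I_B = (V_BB − V_BE)/R_B = (2.4 − 0.7)/27 = 0.063 mA.
I_C = β·I_B = 100×0.063 = 6.3 mA.
V_CE = V_CC − I_C·R_C = 12 − 6.3×0.47 = 9.04 V > V_CE(sat), so the active-region assumption holds.

active; I_C ≈ 6.3 mA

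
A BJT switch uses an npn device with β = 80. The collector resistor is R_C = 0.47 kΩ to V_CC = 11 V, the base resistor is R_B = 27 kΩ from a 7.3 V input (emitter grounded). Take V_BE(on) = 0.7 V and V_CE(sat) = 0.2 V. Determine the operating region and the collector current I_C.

Assume active. Base-emitter loop: I_B = (V_BB − V_BE)/R_B = (7.3 − 0.7)/27 = 0.244 mA.
I_C = β·I_B = 80×0.244 = 19.6 mA.
V_CE = V_CC − I_C·R_C = 11 − 19.6×0.47 = 1.81 V > V_CE(sat), so the active-region assumption holds.

active; I_C ≈ 20 mA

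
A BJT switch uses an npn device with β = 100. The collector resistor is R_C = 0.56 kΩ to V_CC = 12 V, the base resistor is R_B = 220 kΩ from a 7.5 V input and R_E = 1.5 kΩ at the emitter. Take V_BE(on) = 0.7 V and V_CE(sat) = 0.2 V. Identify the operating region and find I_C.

Assume active. Base-emitter loop: I_B = (V_BB − V_BE)/(R_B + (β+1)R_E) = (7.5 − 0.7)/(220 + 101×1.5) = 0.0183 mA.
I_C = β·I_B = 100×0.0183 = 1.83 mA.
V_CE = V_CC − I_C·R_C − I_E·R_E = 12 − 1.83×0.56 − 1.85×1.5 = 8.2 V > V_CE(sat), so the active-region assumption holds.

active; I_C ≈ 1.8 mA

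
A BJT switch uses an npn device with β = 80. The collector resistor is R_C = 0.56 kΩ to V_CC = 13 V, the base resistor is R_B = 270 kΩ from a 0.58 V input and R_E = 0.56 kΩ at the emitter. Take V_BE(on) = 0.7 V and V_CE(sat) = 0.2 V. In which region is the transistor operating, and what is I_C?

V_BB = 0.58 V ≤ V_BE(on) = 0.7 V, so the base-emitter junction is not forward biased.
The transistor is in cutoff: I_B = I_C = 0.

cutoff; I_C ≈ 0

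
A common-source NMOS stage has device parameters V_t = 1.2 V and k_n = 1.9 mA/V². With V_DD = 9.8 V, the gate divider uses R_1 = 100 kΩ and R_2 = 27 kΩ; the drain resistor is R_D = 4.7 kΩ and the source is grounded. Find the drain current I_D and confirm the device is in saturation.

I_D ≈ 0.74 mA

V_G = V_DD·R_2/(R_1+R_2) = 9.8×27/127 = 2.08 V. With the source grounded, V_GS = V_G = 2.08 V.
Assume saturation: I_D = (k_n/2)(V_GS − V_t)² = (1.9/2)×(2.08 − 1.2)² = 0.95×0.883² = 0.741 mA.
V_DS = V_DD − I_D·R_D = 9.8 − 0.741×4.7 = 6.32 V.
Saturation requires V_DS ≥ V_GS − V_t = 0.883 V; 6.32 ≥ 0.883 ✓.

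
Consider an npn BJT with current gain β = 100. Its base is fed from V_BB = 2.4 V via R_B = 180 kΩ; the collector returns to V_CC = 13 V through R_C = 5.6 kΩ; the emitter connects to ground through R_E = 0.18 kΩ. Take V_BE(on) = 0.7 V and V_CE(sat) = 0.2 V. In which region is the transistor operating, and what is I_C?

Assume active. Base-emitter loop: I_B = (V_BB − V_BE)/(R_B + (β+1)R_E) = (2.4 − 0.7)/(180 + 101×0.18) = 0.00858 mA.
I_C = β·I_B = 100×0.00858 = 0.858 mA.
V_CE = V_CC − I_C·R_C − I_E·R_E = 13 − 0.858×5.6 − 0.866×0.18 = 8.04 V > V_CE(sat), so the active-region assumption holds.

active; I_C ≈ 0.86 mA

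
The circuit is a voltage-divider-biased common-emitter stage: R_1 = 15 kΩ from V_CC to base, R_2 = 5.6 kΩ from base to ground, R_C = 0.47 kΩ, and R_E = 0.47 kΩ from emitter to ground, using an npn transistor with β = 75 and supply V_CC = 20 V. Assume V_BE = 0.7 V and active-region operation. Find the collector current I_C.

Thevenize the base divider: V_Th = V_CC·R_2/(R_1+R_2) = 20×5.6/20.6 = 5.44 V, R_Th = R_1‖R_2 = 4.08 kΩ.
Base-emitter loop: V_Th = I_B·R_Th + V_BE + (β+1)I_B·R_E, so I_B = (5.44 − 0.7) / (4.08 + 76×0.47) = 0.119 mA.
I_C = β·I_B = 75×0.119 = 8.93 mA, and I_E = (β+1)I_B = 9.05 mA.
V_CE = V_CC − I_C·R_C − I_E·R_E = 20 − 8.93×0.47 − 9.05×0.47 = 11.6 V.
V_CE = 11.6 V > 0.2 V confirms active-region operation.

I_C ≈ 8.9 mA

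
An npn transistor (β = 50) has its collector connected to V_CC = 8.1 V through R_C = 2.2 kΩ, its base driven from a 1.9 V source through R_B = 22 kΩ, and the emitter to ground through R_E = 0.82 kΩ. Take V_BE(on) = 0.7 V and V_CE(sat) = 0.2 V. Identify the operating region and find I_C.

active; I_C ≈ 0.94 mA

Assume active. Base-emitter loop: I_B = (V_BB − V_BE)/(R_B + (β+1)R_E) = (1.9 − 0.7)/(22 + 51×0.82) = 0.0188 mA.
I_C = β·I_B = 50×0.0188 = 0.94 mA.
V_CE = V_CC − I_C·R_C − I_E·R_E = 8.1 − 0.94×2.2 − 0.959×0.82 = 5.25 V > V_CE(sat), so the active-region assumption holds.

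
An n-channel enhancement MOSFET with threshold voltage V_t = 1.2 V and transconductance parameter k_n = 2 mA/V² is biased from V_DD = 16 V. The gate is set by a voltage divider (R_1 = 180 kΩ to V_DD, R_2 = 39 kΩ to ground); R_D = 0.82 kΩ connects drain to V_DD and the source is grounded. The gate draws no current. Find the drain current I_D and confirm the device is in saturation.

I_D ≈ 2.7 mA

V_G = V_DD·R_2/(R_1+R_2) = 16×39/219 = 2.85 V. With the source grounded, V_GS = V_G = 2.85 V.
Assume saturation: I_D = (k_n/2)(V_GS − V_t)² = (2/2)×(2.85 − 1.2)² = 1×1.65² = 2.72 mA.
V_DS = V_DD − I_D·R_D = 16 − 2.72×0.82 = 13.8 V.
Saturation requires V_DS ≥ V_GS − V_t = 1.65 V; 13.8 ≥ 1.65 ✓.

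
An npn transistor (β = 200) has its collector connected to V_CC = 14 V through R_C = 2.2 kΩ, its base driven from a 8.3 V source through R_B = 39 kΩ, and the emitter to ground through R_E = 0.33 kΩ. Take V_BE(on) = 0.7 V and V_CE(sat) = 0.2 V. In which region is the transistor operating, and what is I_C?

Assume active: I_B = (8.3 − 0.7)/(39 + 201×0.33) = 0.0722 mA, I_C = β·I_B = 14.4 mA.
Then V_CE = 14 − 14.4×2.2 − 14.5×0.33 = -22.5 V < 0.2 V — the active assumption fails.
Re-solve with V_CE = 0.2 V. KCL at the emitter: V_E/R_E = (V_BB−0.7−V_E)/R_B + (V_CC−0.2−V_E)/R_C, giving V_E = 1.84 V.
I_C = (V_CC − 0.2 − V_E)/R_C = (13.8 − 1.84)/2.2 = 5.44 mA.
Check: I_B = (7.6 − 1.84)/39 = 0.148 mA, and β·I_B = 29.5 mA > I_C, confirming saturation.

saturation; I_C ≈ 5.4 mA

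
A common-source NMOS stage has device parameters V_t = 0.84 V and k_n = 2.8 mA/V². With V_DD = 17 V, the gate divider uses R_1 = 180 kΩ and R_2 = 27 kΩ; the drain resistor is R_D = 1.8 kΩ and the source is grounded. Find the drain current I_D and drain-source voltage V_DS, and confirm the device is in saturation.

V_G = V_DD·R_2/(R_1+R_2) = 17×27/207 = 2.22 V. With the source grounded, V_GS = V_G = 2.22 V.
Assume saturation: I_D = (k_n/2)(V_GS − V_t)² = (2.8/2)×(2.22 − 0.84)² = 1.4×1.38² = 2.66 mA.
V_DS = V_DD − I_D·R_D = 17 − 2.66×1.8 = 12.2 V.
Saturation requires V_DS ≥ V_GS − V_t = 1.38 V; 12.2 ≥ 1.38 ✓.

I_D ≈ 2.7 mA, V_DS ≈ 12 V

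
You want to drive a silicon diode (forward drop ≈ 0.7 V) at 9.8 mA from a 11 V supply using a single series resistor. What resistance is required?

The resistor drops V_S − V_D = 11 − 0.7 = 10.3 V at 9.8 mA.
R = 10.3 V / 9.8 mA = 1.05 kΩ.

R ≈ 1.1 kΩ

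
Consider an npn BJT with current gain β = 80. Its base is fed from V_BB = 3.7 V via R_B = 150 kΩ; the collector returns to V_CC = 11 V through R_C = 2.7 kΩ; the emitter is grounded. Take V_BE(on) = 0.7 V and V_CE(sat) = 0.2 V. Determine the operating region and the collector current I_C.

active; I_C ≈ 1.6 mA

Assume active. Base-emitter loop: I_B = (V_BB − V_BE)/R_B = (3.7 − 0.7)/150 = 0.02 mA.
I_C = β·I_B = 80×0.02 = 1.6 mA.
V_CE = V_CC − I_C·R_C = 11 − 1.6×2.7 = 6.68 V > V_CE(sat), so the active-region assumption holds.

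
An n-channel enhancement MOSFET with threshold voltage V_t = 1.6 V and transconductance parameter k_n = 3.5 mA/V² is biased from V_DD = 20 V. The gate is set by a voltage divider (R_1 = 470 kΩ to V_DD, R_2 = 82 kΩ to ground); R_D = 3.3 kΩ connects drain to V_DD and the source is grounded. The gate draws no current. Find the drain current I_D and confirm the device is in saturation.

V_G = V_DD·R_2/(R_1+R_2) = 20×82/552 = 2.97 V. With the source grounded, V_GS = V_G = 2.97 V.
Assume saturation: I_D = (k_n/2)(V_GS − V_t)² = (3.5/2)×(2.97 − 1.6)² = 1.75×1.37² = 3.29 mA.
V_DS = V_DD − I_D·R_D = 20 − 3.29×3.3 = 9.14 V.
Saturation requires V_DS ≥ V_GS − V_t = 1.37 V; 9.14 ≥ 1.37 ✓.

I_D ≈ 3.3 mA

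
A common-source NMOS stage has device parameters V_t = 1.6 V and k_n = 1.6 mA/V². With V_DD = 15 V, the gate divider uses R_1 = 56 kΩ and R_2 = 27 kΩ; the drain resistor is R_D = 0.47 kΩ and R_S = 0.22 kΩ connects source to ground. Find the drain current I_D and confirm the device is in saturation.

V_G = V_DD·R_2/(R_1+R_2) = 15×27/83 = 4.88 V.
Assume saturation: I_D = (k_n/2)(V_GS − V_t)² with V_GS = V_G − I_D·R_S = 4.88 − 0.22·I_D.
Substituting gives 0.0387·I_D² − 2.15·I_D + 8.6 = 0, with roots I_D = 4.33 or 51.3 mA.
The root I_D = 51.3 mA gives V_GS = -6.41 V ≤ V_t, so take I_D = 4.33 mA.
Then V_GS = 3.93 V and V_DS = V_DD − I_D(R_D+R_S) = 15 − 4.33×0.69 = 12 V.
Saturation requires V_DS ≥ V_GS − V_t = 2.33 V; 12 ≥ 2.33 ✓.

I_D ≈ 4.3 mA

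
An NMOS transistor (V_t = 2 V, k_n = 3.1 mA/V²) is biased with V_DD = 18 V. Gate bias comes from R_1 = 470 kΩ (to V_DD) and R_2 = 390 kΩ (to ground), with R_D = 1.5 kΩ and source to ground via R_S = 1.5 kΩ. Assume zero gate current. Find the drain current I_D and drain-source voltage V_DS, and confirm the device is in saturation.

V_G = V_DD·R_2/(R_1+R_2) = 18×390/860 = 8.16 V.
Assume saturation: I_D = (k_n/2)(V_GS − V_t)² with V_GS = V_G − I_D·R_S = 8.16 − 1.5·I_D.
Substituting gives 3.49·I_D² − 29.7·I_D + 58.9 = 0, with roots I_D = 3.16 or 5.35 mA.
The root I_D = 5.35 mA gives V_GS = 0.143 V ≤ V_t, so take I_D = 3.16 mA.
Then V_GS = 3.43 V and V_DS = V_DD − I_D(R_D+R_S) = 18 − 3.16×3 = 8.53 V.
Saturation requires V_DS ≥ V_GS − V_t = 1.43 V; 8.53 ≥ 1.43 ✓.

I_D ≈ 3.2 mA, V_DS ≈ 8.5 V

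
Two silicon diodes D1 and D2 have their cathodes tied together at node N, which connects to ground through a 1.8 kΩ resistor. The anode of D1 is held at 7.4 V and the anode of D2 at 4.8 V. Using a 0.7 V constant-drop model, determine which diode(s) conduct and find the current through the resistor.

Only D1 conducts; I_R ≈ 3.7 mA

Assume both conduct. Then node N would need to be at both 7.4−0.7 = 6.7 V and 4.8−0.7 = 4.1 V, which is impossible.
Assume only D1 conducts: V_N = 7.4 − 0.7 = 6.7 V, so I_R = 6.7/1.8 = 3.72 mA.
Check D2: its anode-to-cathode voltage is 4.8 − 6.7 = -1.9 V < 0.7 V, so it is off. The assumption is consistent.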